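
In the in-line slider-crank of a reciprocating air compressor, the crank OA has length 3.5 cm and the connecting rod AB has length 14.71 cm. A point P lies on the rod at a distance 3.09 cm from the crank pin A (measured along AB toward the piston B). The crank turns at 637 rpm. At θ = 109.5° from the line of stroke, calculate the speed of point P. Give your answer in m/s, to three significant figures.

ω = 66.71 rad/s.  Crank-pin speed |V_A| = rω = 2.3347 m/s, perpendicular to OA.
Rod angle: sinφ = −(r/L) sinθ ⇒ φ = -12.961°; ω_rod = −rω cosθ/√(L²−r²sin²θ) = +5.4366 rad/s.
V_P = V_A + ω_rod × AP, with AP = 0.0309 m along the rod.
Components: V_Px = −rω sinθ − a·ω_rod·sinφ = -2.1631 m/s;  V_Py = rω cosθ + a·ω_rod·cosφ = -0.61564 m/s.
|V_P| = √(V_Px² + V_Py²) = 2.249 m/s.

2.25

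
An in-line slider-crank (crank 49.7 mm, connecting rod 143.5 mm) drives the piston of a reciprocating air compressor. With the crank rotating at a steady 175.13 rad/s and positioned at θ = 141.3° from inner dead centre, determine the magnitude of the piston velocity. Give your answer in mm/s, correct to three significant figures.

3940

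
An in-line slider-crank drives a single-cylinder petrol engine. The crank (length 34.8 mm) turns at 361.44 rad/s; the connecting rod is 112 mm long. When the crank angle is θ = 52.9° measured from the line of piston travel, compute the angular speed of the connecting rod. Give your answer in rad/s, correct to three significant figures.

ω = 361.4 rad/s
The rod makes angle φ with the slider axis where L sinφ = r sinθ; differentiating, L cosφ·φ̇ = r ω cosθ.
L cosφ = √(L² − r² sin²θ) = 0.10851 m.
|ω_rod| = r ω |cosθ| / √(L² − r² sin²θ) = 0.0348·361.4·0.60321/0.10851 = 69.924 rad/s.

69.9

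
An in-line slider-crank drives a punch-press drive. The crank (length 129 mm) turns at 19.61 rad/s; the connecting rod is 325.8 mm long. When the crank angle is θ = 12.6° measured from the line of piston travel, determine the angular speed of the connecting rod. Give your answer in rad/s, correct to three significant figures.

7.61

ω = 19.61 rad/s
The rod makes angle φ with the slider axis where L sinφ = r sinθ; differentiating, L cosφ·φ̇ = r ω cosθ.
L cosφ = √(L² − r² sin²θ) = 0.32458 m.
|ω_rod| = r ω |cosθ| / √(L² − r² sin²θ) = 0.129·19.61·0.97592/0.32458 = 7.606 rad/s.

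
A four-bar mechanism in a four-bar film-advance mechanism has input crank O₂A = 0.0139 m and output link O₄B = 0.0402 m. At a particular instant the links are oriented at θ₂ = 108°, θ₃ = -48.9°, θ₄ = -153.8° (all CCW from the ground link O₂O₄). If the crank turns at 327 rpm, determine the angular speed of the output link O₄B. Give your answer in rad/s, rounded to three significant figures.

ω₂ = 34.24 rad/s (from 327 rpm).
Differentiating the loop-closure r₂e^{iθ₂}+r₃e^{iθ₃}=r₁+r₄e^{iθ₄} gives r₂ω₂e^{iθ₂}+r₃ω₃e^{iθ₃}=r₄ω₄e^{iθ₄}.
Eliminating the other unknown: ω₄ = r₂ω₂ sin(θ₂−θ₃) / [r₄ sin(θ₄−θ₃)].
Numerator sine = +0.39234; denominator sine = -0.96638.
Result = 0.0139·34.24·(+0.39234) / (0.0402·(-0.96638)) = -4.807 rad/s; magnitude 4.807 rad/s.

4.81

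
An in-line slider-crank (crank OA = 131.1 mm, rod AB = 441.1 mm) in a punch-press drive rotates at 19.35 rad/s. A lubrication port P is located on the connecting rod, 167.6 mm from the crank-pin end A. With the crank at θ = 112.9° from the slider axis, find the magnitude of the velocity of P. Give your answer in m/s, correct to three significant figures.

2.31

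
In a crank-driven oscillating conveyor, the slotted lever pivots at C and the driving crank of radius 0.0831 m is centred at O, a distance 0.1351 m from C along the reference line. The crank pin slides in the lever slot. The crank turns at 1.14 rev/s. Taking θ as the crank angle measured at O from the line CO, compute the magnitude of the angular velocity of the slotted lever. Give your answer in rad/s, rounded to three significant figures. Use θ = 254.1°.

ω = 7.163 rad/s (from 1.14 rev/s).
Crank pin A relative to C: A = (d + r cosθ, r sinθ); lever angle φ = atan2(r sinθ, d + r cosθ).
Differentiating tanφ: φ̇ = rω(d cosθ + r)/(d² + r² + 2dr cosθ).
d² + r² + 2dr cosθ = |CA|² = 0.0190062 m²;  d cosθ + r = +0.046088 m.
|ω_lever| = |0.0831·7.163·+0.046088| / 0.0190062 = 1.4434 rad/s.

1.44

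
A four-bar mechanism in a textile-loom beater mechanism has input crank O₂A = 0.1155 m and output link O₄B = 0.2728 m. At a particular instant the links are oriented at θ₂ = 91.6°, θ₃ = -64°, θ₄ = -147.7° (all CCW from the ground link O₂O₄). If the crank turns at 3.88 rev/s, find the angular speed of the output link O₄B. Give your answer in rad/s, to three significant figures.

4.29

ω₂ = 24.38 rad/s (from 3.88 rev/s).
Differentiating the loop-closure r₂e^{iθ₂}+r₃e^{iθ₃}=r₁+r₄e^{iθ₄} gives r₂ω₂e^{iθ₂}+r₃ω₃e^{iθ₃}=r₄ω₄e^{iθ₄}.
Eliminating the other unknown: ω₄ = r₂ω₂ sin(θ₂−θ₃) / [r₄ sin(θ₄−θ₃)].
Numerator sine = +0.41310; denominator sine = -0.99396.
Result = 0.1155·24.38·(+0.41310) / (0.2728·(-0.99396)) = -4.2898 rad/s; magnitude 4.2898 rad/s.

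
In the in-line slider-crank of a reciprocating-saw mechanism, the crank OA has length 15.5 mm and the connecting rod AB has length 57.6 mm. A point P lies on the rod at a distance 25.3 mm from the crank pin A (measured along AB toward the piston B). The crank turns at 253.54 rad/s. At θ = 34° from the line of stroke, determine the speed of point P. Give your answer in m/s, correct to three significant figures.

3.03

ω = 253.5 rad/s.  Crank-pin speed |V_A| = rω = 3.9299 m/s, perpendicular to OA.
Rod angle: sinφ = −(r/L) sinθ ⇒ φ = -8.655°; ω_rod = −rω cosθ/√(L²−r²sin²θ) = -57.214 rad/s.
V_P = V_A + ω_rod × AP, with AP = 0.0253 m along the rod.
Components: V_Px = −rω sinθ − a·ω_rod·sinφ = -2.4154 m/s;  V_Py = rω cosθ + a·ω_rod·cosφ = +1.827 m/s.
|V_P| = √(V_Px² + V_Py²) = 3.0285 m/s.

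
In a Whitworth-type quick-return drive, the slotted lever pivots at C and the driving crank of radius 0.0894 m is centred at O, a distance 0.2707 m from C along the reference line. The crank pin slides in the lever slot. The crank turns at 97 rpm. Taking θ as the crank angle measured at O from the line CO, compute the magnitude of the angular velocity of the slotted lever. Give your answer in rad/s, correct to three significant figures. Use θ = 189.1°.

4.83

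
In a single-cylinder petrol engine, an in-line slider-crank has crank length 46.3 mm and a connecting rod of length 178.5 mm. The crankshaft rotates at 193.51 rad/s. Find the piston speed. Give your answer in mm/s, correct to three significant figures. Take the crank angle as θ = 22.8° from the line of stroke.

ω = 193.5 rad/s
For an in-line slider-crank, x = r cosθ + √(L² − r² sin²θ), so v = −rω sinθ·[1 + r cosθ/√(L² − r² sin²θ)].
With r = 0.0463 m, L = 0.1785 m, θ = 22.8°: √(L² − r² sin²θ) = 0.1776 m.
v = −0.0463·193.5·0.38752·[1 + 0.0463·0.92186/0.1776] = -4.3064 m/s.
|v| = 4.3064 m/s = 4306.4 mm/s.

4310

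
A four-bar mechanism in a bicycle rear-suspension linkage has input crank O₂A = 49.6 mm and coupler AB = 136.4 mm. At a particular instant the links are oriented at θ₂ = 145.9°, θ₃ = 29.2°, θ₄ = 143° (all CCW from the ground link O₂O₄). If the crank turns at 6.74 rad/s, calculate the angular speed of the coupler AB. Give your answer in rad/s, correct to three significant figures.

ω₂ = 6.74 rad/s
Differentiating the loop-closure r₂e^{iθ₂}+r₃e^{iθ₃}=r₁+r₄e^{iθ₄} gives r₂ω₂e^{iθ₂}+r₃ω₃e^{iθ₃}=r₄ω₄e^{iθ₄}.
Eliminating the other unknown: ω₃ = r₂ω₂ sin(θ₄−θ₂) / [r₃ sin(θ₃−θ₄)].
Numerator sine = -0.05059; denominator sine = -0.91496.
Result = 0.0496·6.74·(-0.05059) / (0.1364·(-0.91496)) = +0.13552 rad/s; magnitude 0.13552 rad/s.

0.136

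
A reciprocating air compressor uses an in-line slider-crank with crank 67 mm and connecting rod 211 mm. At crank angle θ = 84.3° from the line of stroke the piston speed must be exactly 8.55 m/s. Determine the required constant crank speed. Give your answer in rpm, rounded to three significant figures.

1190

For an in-line slider-crank, |v_piston| = rω|sinθ|·[1 + r cosθ/√(L² − r² sin²θ)].
With r = 0.067 m, L = 0.211 m, θ = 84.3°: the bracketed kinematic factor |dx/dθ| = 0.068885 m.
ω = v/|dx/dθ| = 8.55/0.068885 = 124.12 rad/s.
N = 60ω/(2π) = 1185.3 rpm.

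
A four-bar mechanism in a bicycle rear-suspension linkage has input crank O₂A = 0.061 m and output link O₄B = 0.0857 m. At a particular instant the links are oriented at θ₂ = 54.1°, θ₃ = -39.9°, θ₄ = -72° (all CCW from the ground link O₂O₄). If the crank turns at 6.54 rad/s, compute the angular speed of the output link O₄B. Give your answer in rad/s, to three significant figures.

8.74

ω₂ = 6.54 rad/s
Differentiating the loop-closure r₂e^{iθ₂}+r₃e^{iθ₃}=r₁+r₄e^{iθ₄} gives r₂ω₂e^{iθ₂}+r₃ω₃e^{iθ₃}=r₄ω₄e^{iθ₄}.
Eliminating the other unknown: ω₄ = r₂ω₂ sin(θ₂−θ₃) / [r₄ sin(θ₄−θ₃)].
Numerator sine = +0.99756; denominator sine = -0.53140.
Result = 0.061·6.54·(+0.99756) / (0.0857·(-0.53140)) = -8.7387 rad/s; magnitude 8.7387 rad/s.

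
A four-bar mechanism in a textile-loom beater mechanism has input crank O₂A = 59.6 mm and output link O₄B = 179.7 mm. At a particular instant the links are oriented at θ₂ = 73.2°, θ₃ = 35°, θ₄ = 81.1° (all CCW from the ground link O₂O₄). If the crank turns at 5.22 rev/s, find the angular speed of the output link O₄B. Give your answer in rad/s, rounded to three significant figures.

9.34

ω₂ = 32.8 rad/s (from 5.22 rev/s).
Differentiating the loop-closure r₂e^{iθ₂}+r₃e^{iθ₃}=r₁+r₄e^{iθ₄} gives r₂ω₂e^{iθ₂}+r₃ω₃e^{iθ₃}=r₄ω₄e^{iθ₄}.
Eliminating the other unknown: ω₄ = r₂ω₂ sin(θ₂−θ₃) / [r₄ sin(θ₄−θ₃)].
Numerator sine = +0.61841; denominator sine = +0.72055.
Result = 0.0596·32.8·(+0.61841) / (0.1797·(+0.72055)) = +9.336 rad/s; magnitude 9.336 rad/s.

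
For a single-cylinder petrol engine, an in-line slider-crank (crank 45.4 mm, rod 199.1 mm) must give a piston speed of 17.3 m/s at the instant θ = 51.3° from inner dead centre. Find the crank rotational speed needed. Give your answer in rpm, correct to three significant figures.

For an in-line slider-crank, |v_piston| = rω|sinθ|·[1 + r cosθ/√(L² − r² sin²θ)].
With r = 0.0454 m, L = 0.1991 m, θ = 51.3°: the bracketed kinematic factor |dx/dθ| = 0.040565 m.
ω = v/|dx/dθ| = 17.3/0.040565 = 426.48 rad/s.
N = 60ω/(2π) = 4072.5 rpm.

4070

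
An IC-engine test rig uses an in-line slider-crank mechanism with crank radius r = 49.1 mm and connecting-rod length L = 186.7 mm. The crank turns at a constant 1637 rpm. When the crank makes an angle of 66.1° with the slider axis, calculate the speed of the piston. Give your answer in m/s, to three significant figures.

8.54

ω = 2π·1637/60 = 171.4 rad/s
For an in-line slider-crank, x = r cosθ + √(L² − r² sin²θ), so v = −rω sinθ·[1 + r cosθ/√(L² − r² sin²θ)].
With r = 0.0491 m, L = 0.1867 m, θ = 66.1°: √(L² − r² sin²θ) = 0.18122 m.
v = −0.0491·171.4·0.91425·[1 + 0.0491·0.40514/0.18122] = -8.54 m/s.
|v| = 8.54 m/s.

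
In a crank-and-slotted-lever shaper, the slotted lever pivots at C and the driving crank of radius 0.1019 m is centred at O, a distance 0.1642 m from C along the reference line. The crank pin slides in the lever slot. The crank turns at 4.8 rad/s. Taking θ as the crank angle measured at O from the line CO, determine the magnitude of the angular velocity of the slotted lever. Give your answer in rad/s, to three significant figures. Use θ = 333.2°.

1.81

ω = 4.8 rad/s
Crank pin A relative to C: A = (d + r cosθ, r sinθ); lever angle φ = atan2(r sinθ, d + r cosθ).
Differentiating tanφ: φ̇ = rω(d cosθ + r)/(d² + r² + 2dr cosθ).
d² + r² + 2dr cosθ = |CA|² = 0.0672147 m²;  d cosθ + r = +0.24846 m.
|ω_lever| = |0.1019·4.8·+0.24846| / 0.0672147 = 1.8081 rad/s.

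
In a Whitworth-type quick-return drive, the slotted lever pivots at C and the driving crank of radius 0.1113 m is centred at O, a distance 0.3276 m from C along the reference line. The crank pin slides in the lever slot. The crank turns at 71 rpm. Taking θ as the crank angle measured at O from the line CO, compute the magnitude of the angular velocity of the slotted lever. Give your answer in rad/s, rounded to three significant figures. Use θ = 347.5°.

ω = 7.435 rad/s (from 71 rpm).
Crank pin A relative to C: A = (d + r cosθ, r sinθ); lever angle φ = atan2(r sinθ, d + r cosθ).
Differentiating tanφ: φ̇ = rω(d cosθ + r)/(d² + r² + 2dr cosθ).
d² + r² + 2dr cosθ = |CA|² = 0.190905 m²;  d cosθ + r = +0.43113 m.
|ω_lever| = |0.1113·7.435·+0.43113| / 0.190905 = 1.8689 rad/s.

1.87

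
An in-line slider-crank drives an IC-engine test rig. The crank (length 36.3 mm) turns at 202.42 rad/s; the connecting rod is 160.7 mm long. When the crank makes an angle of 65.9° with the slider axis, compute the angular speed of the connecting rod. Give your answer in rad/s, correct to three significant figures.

ω = 202.4 rad/s
The rod makes angle φ with the slider axis where L sinφ = r sinθ; differentiating, L cosφ·φ̇ = r ω cosθ.
L cosφ = √(L² − r² sin²θ) = 0.15725 m.
|ω_rod| = r ω |cosθ| / √(L² − r² sin²θ) = 0.0363·202.4·0.40833/0.15725 = 19.081 rad/s.

19.1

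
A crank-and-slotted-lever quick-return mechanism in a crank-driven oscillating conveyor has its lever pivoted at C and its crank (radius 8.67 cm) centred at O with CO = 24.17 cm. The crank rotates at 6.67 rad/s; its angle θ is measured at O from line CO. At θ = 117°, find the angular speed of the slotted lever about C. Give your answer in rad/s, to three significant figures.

0.284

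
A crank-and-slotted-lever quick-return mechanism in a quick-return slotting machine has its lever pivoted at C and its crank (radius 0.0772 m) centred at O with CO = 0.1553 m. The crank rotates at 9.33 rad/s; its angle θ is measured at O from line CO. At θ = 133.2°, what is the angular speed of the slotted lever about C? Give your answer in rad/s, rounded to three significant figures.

ω = 9.33 rad/s
Crank pin A relative to C: A = (d + r cosθ, r sinθ); lever angle φ = atan2(r sinθ, d + r cosθ).
Differentiating tanφ: φ̇ = rω(d cosθ + r)/(d² + r² + 2dr cosθ).
d² + r² + 2dr cosθ = |CA|² = 0.0136636 m²;  d cosθ + r = -0.02911 m.
|ω_lever| = |0.0772·9.33·-0.02911| / 0.0136636 = 1.5345 rad/s.

1.53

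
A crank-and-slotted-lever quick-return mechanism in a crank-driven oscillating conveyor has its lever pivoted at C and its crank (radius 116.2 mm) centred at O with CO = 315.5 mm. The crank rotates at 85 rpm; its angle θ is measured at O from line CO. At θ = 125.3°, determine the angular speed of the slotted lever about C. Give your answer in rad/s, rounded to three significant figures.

0.968

ω = 8.901 rad/s (from 85 rpm).
Crank pin A relative to C: A = (d + r cosθ, r sinθ); lever angle φ = atan2(r sinθ, d + r cosθ).
Differentiating tanφ: φ̇ = rω(d cosθ + r)/(d² + r² + 2dr cosθ).
d² + r² + 2dr cosθ = |CA|² = 0.0706729 m²;  d cosθ + r = -0.066114 m.
|ω_lever| = |0.1162·8.901·-0.066114| / 0.0706729 = 0.9676 rad/s.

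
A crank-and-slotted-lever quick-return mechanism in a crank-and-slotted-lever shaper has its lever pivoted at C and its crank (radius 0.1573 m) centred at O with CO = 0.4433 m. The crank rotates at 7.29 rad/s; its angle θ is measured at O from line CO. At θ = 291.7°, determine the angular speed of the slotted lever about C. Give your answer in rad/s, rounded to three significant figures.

1.35

ω = 7.29 rad/s
Crank pin A relative to C: A = (d + r cosθ, r sinθ); lever angle φ = atan2(r sinθ, d + r cosθ).
Differentiating tanφ: φ̇ = rω(d cosθ + r)/(d² + r² + 2dr cosθ).
d² + r² + 2dr cosθ = |CA|² = 0.272824 m²;  d cosθ + r = +0.32121 m.
|ω_lever| = |0.1573·7.29·+0.32121| / 0.272824 = 1.3501 rad/s.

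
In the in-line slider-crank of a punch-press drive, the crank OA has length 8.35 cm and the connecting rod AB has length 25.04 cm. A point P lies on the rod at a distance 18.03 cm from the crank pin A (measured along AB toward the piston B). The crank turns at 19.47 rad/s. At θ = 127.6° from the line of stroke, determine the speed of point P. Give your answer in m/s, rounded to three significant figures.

1.13

ω = 19.47 rad/s.  Crank-pin speed |V_A| = rω = 1.6257 m/s, perpendicular to OA.
Rod angle: sinφ = −(r/L) sinθ ⇒ φ = -15.320°; ω_rod = −rω cosθ/√(L²−r²sin²θ) = +4.1074 rad/s.
V_P = V_A + ω_rod × AP, with AP = 0.1803 m along the rod.
Components: V_Px = −rω sinθ − a·ω_rod·sinφ = -1.0924 m/s;  V_Py = rω cosθ + a·ω_rod·cosφ = -0.2777 m/s.
|V_P| = √(V_Px² + V_Py²) = 1.1271 m/s.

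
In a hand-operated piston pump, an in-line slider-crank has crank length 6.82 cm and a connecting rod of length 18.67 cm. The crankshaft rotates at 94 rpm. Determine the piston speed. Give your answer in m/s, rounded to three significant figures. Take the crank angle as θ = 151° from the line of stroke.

ω = 2π·94/60 = 9.844 rad/s
For an in-line slider-crank, x = r cosθ + √(L² − r² sin²θ), so v = −rω sinθ·[1 + r cosθ/√(L² − r² sin²θ)].
With r = 0.0682 m, L = 0.1867 m, θ = 151°: √(L² − r² sin²θ) = 0.18375 m.
v = −0.0682·9.844·0.48481·[1 + 0.0682·-0.87462/0.18375] = -0.21982 m/s.
|v| = 0.21982 m/s.

0.220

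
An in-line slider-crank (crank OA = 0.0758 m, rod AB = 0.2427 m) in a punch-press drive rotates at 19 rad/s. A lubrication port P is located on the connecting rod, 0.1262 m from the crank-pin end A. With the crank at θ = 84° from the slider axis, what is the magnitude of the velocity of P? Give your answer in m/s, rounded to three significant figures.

1.46

ω = 19 rad/s.  Crank-pin speed |V_A| = rω = 1.4402 m/s, perpendicular to OA.
Rod angle: sinφ = −(r/L) sinθ ⇒ φ = -18.096°; ω_rod = −rω cosθ/√(L²−r²sin²θ) = -0.65256 rad/s.
V_P = V_A + ω_rod × AP, with AP = 0.1262 m along the rod.
Components: V_Px = −rω sinθ − a·ω_rod·sinφ = -1.4579 m/s;  V_Py = rω cosθ + a·ω_rod·cosφ = +0.072263 m/s.
|V_P| = √(V_Px² + V_Py²) = 1.4597 m/s.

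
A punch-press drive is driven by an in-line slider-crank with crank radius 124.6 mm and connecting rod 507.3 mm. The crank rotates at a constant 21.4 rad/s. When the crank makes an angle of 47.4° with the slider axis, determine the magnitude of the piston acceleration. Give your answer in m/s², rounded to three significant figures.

37.7

ω = 21.4 rad/s
x(θ) = r cosθ + √(L² − r² sin²θ); with ω constant, a = ω²·d²x/dθ².
d²x/dθ² = −r cosθ − r²(cos2θ)/√u − r⁴ sin²2θ/(4u^{3/2}),  u = L² − r² sin²θ = 0.248941 m².
Substituting r = 0.1246 m, L = 0.5073 m, θ = 47.4°: d²x/dθ² = -0.082217 m.
a = ω²·d²x/dθ² = (21.4)²·(-0.082217) = -37.652 m/s²;  |a| = 37.652 m/s².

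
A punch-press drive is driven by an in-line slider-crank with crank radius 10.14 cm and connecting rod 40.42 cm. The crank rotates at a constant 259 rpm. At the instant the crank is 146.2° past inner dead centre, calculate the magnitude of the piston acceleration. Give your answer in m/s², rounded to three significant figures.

54.5

ω = 2π·259/60 = 27.12 rad/s
x(θ) = r cosθ + √(L² − r² sin²θ); with ω constant, a = ω²·d²x/dθ².
d²x/dθ² = −r cosθ − r²(cos2θ)/√u − r⁴ sin²2θ/(4u^{3/2}),  u = L² − r² sin²θ = 0.160196 m².
Substituting r = 0.1014 m, L = 0.4042 m, θ = 146.2°: d²x/dθ² = +0.07412 m.
a = ω²·d²x/dθ² = (27.12)²·(+0.07412) = +54.525 m/s²;  |a| = 54.525 m/s².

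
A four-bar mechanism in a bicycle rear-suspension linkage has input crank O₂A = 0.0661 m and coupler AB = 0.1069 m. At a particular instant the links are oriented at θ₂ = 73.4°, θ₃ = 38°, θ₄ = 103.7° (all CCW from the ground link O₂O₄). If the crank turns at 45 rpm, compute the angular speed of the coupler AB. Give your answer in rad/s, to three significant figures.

ω₂ = 4.712 rad/s (from 45 rpm).
Differentiating the loop-closure r₂e^{iθ₂}+r₃e^{iθ₃}=r₁+r₄e^{iθ₄} gives r₂ω₂e^{iθ₂}+r₃ω₃e^{iθ₃}=r₄ω₄e^{iθ₄}.
Eliminating the other unknown: ω₃ = r₂ω₂ sin(θ₄−θ₂) / [r₃ sin(θ₃−θ₄)].
Numerator sine = +0.50453; denominator sine = -0.91140.
Result = 0.0661·4.712·(+0.50453) / (0.1069·(-0.91140)) = -1.613 rad/s; magnitude 1.613 rad/s.

1.61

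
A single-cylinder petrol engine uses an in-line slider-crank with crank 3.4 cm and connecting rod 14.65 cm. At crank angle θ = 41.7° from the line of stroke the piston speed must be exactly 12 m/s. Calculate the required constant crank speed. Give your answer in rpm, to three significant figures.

For an in-line slider-crank, |v_piston| = rω|sinθ|·[1 + r cosθ/√(L² − r² sin²θ)].
With r = 0.034 m, L = 0.1465 m, θ = 41.7°: the bracketed kinematic factor |dx/dθ| = 0.026585 m.
ω = v/|dx/dθ| = 12/0.026585 = 451.39 rad/s.
N = 60ω/(2π) = 4310.4 rpm.

4310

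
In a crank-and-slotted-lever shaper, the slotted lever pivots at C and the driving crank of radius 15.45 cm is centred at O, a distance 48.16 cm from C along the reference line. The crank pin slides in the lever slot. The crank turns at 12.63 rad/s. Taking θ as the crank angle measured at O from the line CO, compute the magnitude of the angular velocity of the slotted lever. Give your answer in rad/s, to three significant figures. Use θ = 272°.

1.28

ω = 12.63 rad/s
Crank pin A relative to C: A = (d + r cosθ, r sinθ); lever angle φ = atan2(r sinθ, d + r cosθ).
Differentiating tanφ: φ̇ = rω(d cosθ + r)/(d² + r² + 2dr cosθ).
d² + r² + 2dr cosθ = |CA|² = 0.261002 m²;  d cosθ + r = +0.17131 m.
|ω_lever| = |0.1545·12.63·+0.17131| / 0.261002 = 1.2807 rad/s.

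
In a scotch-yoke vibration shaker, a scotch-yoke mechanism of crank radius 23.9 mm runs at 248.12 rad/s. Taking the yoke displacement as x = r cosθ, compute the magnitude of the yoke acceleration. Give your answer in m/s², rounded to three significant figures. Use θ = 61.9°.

693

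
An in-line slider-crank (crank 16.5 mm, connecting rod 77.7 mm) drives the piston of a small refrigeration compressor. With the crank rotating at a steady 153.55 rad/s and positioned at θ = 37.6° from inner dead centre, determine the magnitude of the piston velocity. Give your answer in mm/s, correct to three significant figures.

ω = 153.6 rad/s
For an in-line slider-crank, x = r cosθ + √(L² − r² sin²θ), so v = −rω sinθ·[1 + r cosθ/√(L² − r² sin²θ)].
With r = 0.0165 m, L = 0.0777 m, θ = 37.6°: √(L² − r² sin²θ) = 0.077045 m.
v = −0.0165·153.6·0.61015·[1 + 0.0165·0.79229/0.077045] = -1.8081 m/s.
|v| = 1.8081 m/s = 1808.1 mm/s.

1810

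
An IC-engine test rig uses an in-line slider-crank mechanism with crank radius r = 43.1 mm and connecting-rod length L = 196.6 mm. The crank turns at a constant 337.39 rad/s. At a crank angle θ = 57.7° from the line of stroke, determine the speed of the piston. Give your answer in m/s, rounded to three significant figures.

ω = 337.4 rad/s
For an in-line slider-crank, x = r cosθ + √(L² − r² sin²θ), so v = −rω sinθ·[1 + r cosθ/√(L² − r² sin²θ)].
With r = 0.0431 m, L = 0.1966 m, θ = 57.7°: √(L² − r² sin²θ) = 0.1932 m.
v = −0.0431·337.4·0.84526·[1 + 0.0431·0.53435/0.1932] = -13.757 m/s.
|v| = 13.757 m/s.

13.8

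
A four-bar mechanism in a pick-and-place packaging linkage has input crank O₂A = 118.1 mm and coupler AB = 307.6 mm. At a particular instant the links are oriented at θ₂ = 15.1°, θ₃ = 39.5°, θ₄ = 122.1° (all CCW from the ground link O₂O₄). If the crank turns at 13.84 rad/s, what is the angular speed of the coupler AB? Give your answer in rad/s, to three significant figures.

5.12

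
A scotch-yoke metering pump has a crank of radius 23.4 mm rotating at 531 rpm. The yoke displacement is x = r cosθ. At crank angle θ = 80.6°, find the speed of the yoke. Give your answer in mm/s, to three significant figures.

ω = 55.61 rad/s (from 531 rpm).
x = r cosθ ⇒ ẋ = −rω sinθ.
|v| = rω|sinθ| = 0.0234·55.61·|sin 80.6°| = 1.2837 m/s = 1283.7 mm/s.

1280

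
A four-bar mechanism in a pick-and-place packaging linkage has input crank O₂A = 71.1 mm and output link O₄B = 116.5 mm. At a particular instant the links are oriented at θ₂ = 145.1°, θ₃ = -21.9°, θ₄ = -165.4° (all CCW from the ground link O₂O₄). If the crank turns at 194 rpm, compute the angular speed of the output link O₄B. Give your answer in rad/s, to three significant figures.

4.69

ω₂ = 20.32 rad/s (from 194 rpm).
Differentiating the loop-closure r₂e^{iθ₂}+r₃e^{iθ₃}=r₁+r₄e^{iθ₄} gives r₂ω₂e^{iθ₂}+r₃ω₃e^{iθ₃}=r₄ω₄e^{iθ₄}.
Eliminating the other unknown: ω₄ = r₂ω₂ sin(θ₂−θ₃) / [r₄ sin(θ₄−θ₃)].
Numerator sine = +0.22495; denominator sine = -0.59482.
Result = 0.0711·20.32·(+0.22495) / (0.1165·(-0.59482)) = -4.6889 rad/s; magnitude 4.6889 rad/s.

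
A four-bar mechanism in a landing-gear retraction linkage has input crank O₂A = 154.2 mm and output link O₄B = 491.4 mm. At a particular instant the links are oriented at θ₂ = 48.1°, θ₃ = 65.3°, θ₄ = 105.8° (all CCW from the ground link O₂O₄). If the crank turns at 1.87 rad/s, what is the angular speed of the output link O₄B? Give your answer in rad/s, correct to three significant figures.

ω₂ = 1.87 rad/s
Differentiating the loop-closure r₂e^{iθ₂}+r₃e^{iθ₃}=r₁+r₄e^{iθ₄} gives r₂ω₂e^{iθ₂}+r₃ω₃e^{iθ₃}=r₄ω₄e^{iθ₄}.
Eliminating the other unknown: ω₄ = r₂ω₂ sin(θ₂−θ₃) / [r₄ sin(θ₄−θ₃)].
Numerator sine = -0.29571; denominator sine = +0.64945.
Result = 0.1542·1.87·(-0.29571) / (0.4914·(+0.64945)) = -0.26718 rad/s; magnitude 0.26718 rad/s.

0.267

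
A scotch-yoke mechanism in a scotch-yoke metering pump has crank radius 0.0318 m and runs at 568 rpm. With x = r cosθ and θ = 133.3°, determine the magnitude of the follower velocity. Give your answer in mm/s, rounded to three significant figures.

1380

ω = 59.48 rad/s (from 568 rpm).
x = r cosθ ⇒ ẋ = −rω sinθ.
|v| = rω|sinθ| = 0.0318·59.48·|sin 133.3°| = 1.3766 m/s = 1376.6 mm/s.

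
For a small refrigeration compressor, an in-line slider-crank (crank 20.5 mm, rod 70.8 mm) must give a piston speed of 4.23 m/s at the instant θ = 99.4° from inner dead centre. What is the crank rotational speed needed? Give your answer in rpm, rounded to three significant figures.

2100

For an in-line slider-crank, |v_piston| = rω|sinθ|·[1 + r cosθ/√(L² − r² sin²θ)].
With r = 0.0205 m, L = 0.0708 m, θ = 99.4°: the bracketed kinematic factor |dx/dθ| = 0.019227 m.
ω = v/|dx/dθ| = 4.23/0.019227 = 220.01 rad/s.
N = 60ω/(2π) = 2100.9 rpm.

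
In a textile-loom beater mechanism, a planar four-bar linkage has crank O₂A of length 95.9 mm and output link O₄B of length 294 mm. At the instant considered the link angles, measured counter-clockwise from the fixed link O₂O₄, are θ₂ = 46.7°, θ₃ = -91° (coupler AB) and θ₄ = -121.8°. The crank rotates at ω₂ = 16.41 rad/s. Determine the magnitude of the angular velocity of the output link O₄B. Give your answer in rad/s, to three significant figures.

ω₂ = 16.41 rad/s
Differentiating the loop-closure r₂e^{iθ₂}+r₃e^{iθ₃}=r₁+r₄e^{iθ₄} gives r₂ω₂e^{iθ₂}+r₃ω₃e^{iθ₃}=r₄ω₄e^{iθ₄}.
Eliminating the other unknown: ω₄ = r₂ω₂ sin(θ₂−θ₃) / [r₄ sin(θ₄−θ₃)].
Numerator sine = +0.67301; denominator sine = -0.51204.
Result = 0.0959·16.41·(+0.67301) / (0.294·(-0.51204)) = -7.0355 rad/s; magnitude 7.0355 rad/s.

7.04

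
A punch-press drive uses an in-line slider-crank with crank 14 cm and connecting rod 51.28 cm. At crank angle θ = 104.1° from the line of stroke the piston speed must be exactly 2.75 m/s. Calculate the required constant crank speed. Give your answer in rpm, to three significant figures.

208

For an in-line slider-crank, |v_piston| = rω|sinθ|·[1 + r cosθ/√(L² − r² sin²θ)].
With r = 0.14 m, L = 0.5128 m, θ = 104.1°: the bracketed kinematic factor |dx/dθ| = 0.12642 m.
ω = v/|dx/dθ| = 2.75/0.12642 = 21.753 rad/s.
N = 60ω/(2π) = 207.73 rpm.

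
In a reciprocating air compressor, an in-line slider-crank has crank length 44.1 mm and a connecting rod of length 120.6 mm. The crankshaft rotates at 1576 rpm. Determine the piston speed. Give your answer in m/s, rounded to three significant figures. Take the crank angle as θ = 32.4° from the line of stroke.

5.13

ω = 2π·1576/60 = 165 rad/s
For an in-line slider-crank, x = r cosθ + √(L² − r² sin²θ), so v = −rω sinθ·[1 + r cosθ/√(L² − r² sin²θ)].
With r = 0.0441 m, L = 0.1206 m, θ = 32.4°: √(L² − r² sin²θ) = 0.11826 m.
v = −0.0441·165·0.53583·[1 + 0.0441·0.84433/0.11826] = -5.1277 m/s.
|v| = 5.1277 m/s.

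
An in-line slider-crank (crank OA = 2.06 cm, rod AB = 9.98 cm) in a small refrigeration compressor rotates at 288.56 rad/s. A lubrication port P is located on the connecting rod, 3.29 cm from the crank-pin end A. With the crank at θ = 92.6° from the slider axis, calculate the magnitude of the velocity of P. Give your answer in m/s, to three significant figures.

ω = 288.6 rad/s.  Crank-pin speed |V_A| = rω = 5.9443 m/s, perpendicular to OA.
Rod angle: sinφ = −(r/L) sinθ ⇒ φ = -11.900°; ω_rod = −rω cosθ/√(L²−r²sin²θ) = +2.7613 rad/s.
V_P = V_A + ω_rod × AP, with AP = 0.0329 m along the rod.
Components: V_Px = −rω sinθ − a·ω_rod·sinφ = -5.9195 m/s;  V_Py = rω cosθ + a·ω_rod·cosφ = -0.18076 m/s.
|V_P| = √(V_Px² + V_Py²) = 5.9222 m/s.

5.92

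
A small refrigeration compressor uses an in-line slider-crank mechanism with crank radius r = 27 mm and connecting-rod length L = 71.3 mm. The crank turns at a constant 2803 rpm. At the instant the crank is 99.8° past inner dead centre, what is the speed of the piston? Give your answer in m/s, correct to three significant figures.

ω = 2π·2803/60 = 293.5 rad/s
For an in-line slider-crank, x = r cosθ + √(L² − r² sin²θ), so v = −rω sinθ·[1 + r cosθ/√(L² − r² sin²θ)].
With r = 0.027 m, L = 0.0713 m, θ = 99.8°: √(L² − r² sin²θ) = 0.06615 m.
v = −0.027·293.5·0.98541·[1 + 0.027·-0.17021/0.06615] = -7.2671 m/s.
|v| = 7.2671 m/s.

7.27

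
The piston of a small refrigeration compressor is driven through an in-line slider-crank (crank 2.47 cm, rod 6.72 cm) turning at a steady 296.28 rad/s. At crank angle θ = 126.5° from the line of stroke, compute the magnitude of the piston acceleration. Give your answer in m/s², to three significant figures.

ω = 296.3 rad/s
x(θ) = r cosθ + √(L² − r² sin²θ); with ω constant, a = ω²·d²x/dθ².
d²x/dθ² = −r cosθ − r²(cos2θ)/√u − r⁴ sin²2θ/(4u^{3/2}),  u = L² − r² sin²θ = 0.00412161 m².
Substituting r = 0.0247 m, L = 0.0672 m, θ = 126.5°: d²x/dθ² = +0.017149 m.
a = ω²·d²x/dθ² = (296.3)²·(+0.017149) = +1505.4 m/s²;  |a| = 1505.4 m/s².

1510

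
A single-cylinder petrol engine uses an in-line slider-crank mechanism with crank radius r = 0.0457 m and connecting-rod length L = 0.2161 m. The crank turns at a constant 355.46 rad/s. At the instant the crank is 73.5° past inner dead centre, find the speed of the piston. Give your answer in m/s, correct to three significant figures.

ω = 355.5 rad/s
For an in-line slider-crank, x = r cosθ + √(L² − r² sin²θ), so v = −rω sinθ·[1 + r cosθ/√(L² − r² sin²θ)].
With r = 0.0457 m, L = 0.2161 m, θ = 73.5°: √(L² − r² sin²θ) = 0.21161 m.
v = −0.0457·355.5·0.95882·[1 + 0.0457·0.28402/0.21161] = -16.531 m/s.
|v| = 16.531 m/s.

16.5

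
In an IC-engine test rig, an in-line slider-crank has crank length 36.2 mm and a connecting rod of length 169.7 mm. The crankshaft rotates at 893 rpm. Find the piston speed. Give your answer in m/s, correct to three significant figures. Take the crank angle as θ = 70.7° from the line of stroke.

3.42

ω = 2π·893/60 = 93.51 rad/s
For an in-line slider-crank, x = r cosθ + √(L² − r² sin²θ), so v = −rω sinθ·[1 + r cosθ/√(L² − r² sin²θ)].
With r = 0.0362 m, L = 0.1697 m, θ = 70.7°: √(L² − r² sin²θ) = 0.16623 m.
v = −0.0362·93.51·0.94380·[1 + 0.0362·0.33051/0.16623] = -3.425 m/s.
|v| = 3.425 m/s.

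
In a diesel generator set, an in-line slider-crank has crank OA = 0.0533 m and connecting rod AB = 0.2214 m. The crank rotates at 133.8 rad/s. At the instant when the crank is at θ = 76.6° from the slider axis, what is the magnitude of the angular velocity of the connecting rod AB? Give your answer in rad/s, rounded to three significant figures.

ω = 133.8 rad/s
The rod makes angle φ with the slider axis where L sinφ = r sinθ; differentiating, L cosφ·φ̇ = r ω cosθ.
L cosφ = √(L² − r² sin²θ) = 0.21524 m.
|ω_rod| = r ω |cosθ| / √(L² − r² sin²θ) = 0.0533·133.8·0.23175/0.21524 = 7.6784 rad/s.

7.68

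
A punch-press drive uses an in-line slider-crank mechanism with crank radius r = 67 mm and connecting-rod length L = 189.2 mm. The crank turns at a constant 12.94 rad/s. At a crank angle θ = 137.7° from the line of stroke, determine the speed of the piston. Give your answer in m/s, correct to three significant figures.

ω = 12.94 rad/s
For an in-line slider-crank, x = r cosθ + √(L² − r² sin²θ), so v = −rω sinθ·[1 + r cosθ/√(L² − r² sin²θ)].
With r = 0.067 m, L = 0.1892 m, θ = 137.7°: √(L² − r² sin²θ) = 0.18375 m.
v = −0.067·12.94·0.67301·[1 + 0.067·-0.73963/0.18375] = -0.42613 m/s.
|v| = 0.42613 m/s.

0.426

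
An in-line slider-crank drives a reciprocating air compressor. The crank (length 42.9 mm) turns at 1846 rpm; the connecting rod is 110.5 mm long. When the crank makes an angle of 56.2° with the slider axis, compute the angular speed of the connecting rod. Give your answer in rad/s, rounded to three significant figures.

44.1

ω = 193.3 rad/s (converted from 1846 rpm).
The rod makes angle φ with the slider axis where L sinφ = r sinθ; differentiating, L cosφ·φ̇ = r ω cosθ.
L cosφ = √(L² − r² sin²θ) = 0.10459 m.
|ω_rod| = r ω |cosθ| / √(L² − r² sin²θ) = 0.0429·193.3·0.55630/0.10459 = 44.109 rad/s.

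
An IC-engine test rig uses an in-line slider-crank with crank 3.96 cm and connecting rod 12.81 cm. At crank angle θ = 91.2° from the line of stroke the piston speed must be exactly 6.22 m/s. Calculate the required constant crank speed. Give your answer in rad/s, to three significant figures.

For an in-line slider-crank, |v_piston| = rω|sinθ|·[1 + r cosθ/√(L² − r² sin²θ)].
With r = 0.0396 m, L = 0.1281 m, θ = 91.2°: the bracketed kinematic factor |dx/dθ| = 0.039322 m.
ω = v/|dx/dθ| = 6.22/0.039322 = 158.18 rad/s.

158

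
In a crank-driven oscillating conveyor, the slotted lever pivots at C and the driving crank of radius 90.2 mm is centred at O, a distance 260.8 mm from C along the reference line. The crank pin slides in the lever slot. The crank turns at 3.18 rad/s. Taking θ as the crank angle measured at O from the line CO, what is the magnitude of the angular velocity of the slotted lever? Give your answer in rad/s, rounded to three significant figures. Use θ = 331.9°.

0.781

ω = 3.18 rad/s
Crank pin A relative to C: A = (d + r cosθ, r sinθ); lever angle φ = atan2(r sinθ, d + r cosθ).
Differentiating tanφ: φ̇ = rω(d cosθ + r)/(d² + r² + 2dr cosθ).
d² + r² + 2dr cosθ = |CA|² = 0.117655 m²;  d cosθ + r = +0.32026 m.
|ω_lever| = |0.0902·3.18·+0.32026| / 0.117655 = 0.78077 rad/s.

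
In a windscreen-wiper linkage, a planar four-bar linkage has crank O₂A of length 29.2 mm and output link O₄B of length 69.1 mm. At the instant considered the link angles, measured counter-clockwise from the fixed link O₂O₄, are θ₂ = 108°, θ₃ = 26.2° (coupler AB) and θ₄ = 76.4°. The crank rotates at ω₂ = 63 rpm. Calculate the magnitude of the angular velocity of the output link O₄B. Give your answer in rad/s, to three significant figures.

3.59

ω₂ = 6.597 rad/s (from 63 rpm).
Differentiating the loop-closure r₂e^{iθ₂}+r₃e^{iθ₃}=r₁+r₄e^{iθ₄} gives r₂ω₂e^{iθ₂}+r₃ω₃e^{iθ₃}=r₄ω₄e^{iθ₄}.
Eliminating the other unknown: ω₄ = r₂ω₂ sin(θ₂−θ₃) / [r₄ sin(θ₄−θ₃)].
Numerator sine = +0.98978; denominator sine = +0.76828.
Result = 0.0292·6.597·(+0.98978) / (0.0691·(+0.76828)) = +3.5916 rad/s; magnitude 3.5916 rad/s.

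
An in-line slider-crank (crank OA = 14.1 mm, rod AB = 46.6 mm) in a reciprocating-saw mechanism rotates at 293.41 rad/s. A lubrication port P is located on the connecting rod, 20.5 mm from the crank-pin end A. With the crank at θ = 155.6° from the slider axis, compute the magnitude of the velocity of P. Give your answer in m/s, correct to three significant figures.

ω = 293.4 rad/s.  Crank-pin speed |V_A| = rω = 4.1371 m/s, perpendicular to OA.
Rod angle: sinφ = −(r/L) sinθ ⇒ φ = -7.180°; ω_rod = −rω cosθ/√(L²−r²sin²θ) = +81.488 rad/s.
V_P = V_A + ω_rod × AP, with AP = 0.0205 m along the rod.
Components: V_Px = −rω sinθ − a·ω_rod·sinφ = -1.5002 m/s;  V_Py = rω cosθ + a·ω_rod·cosφ = -2.1102 m/s.
|V_P| = √(V_Px² + V_Py²) = 2.5891 m/s.

2.59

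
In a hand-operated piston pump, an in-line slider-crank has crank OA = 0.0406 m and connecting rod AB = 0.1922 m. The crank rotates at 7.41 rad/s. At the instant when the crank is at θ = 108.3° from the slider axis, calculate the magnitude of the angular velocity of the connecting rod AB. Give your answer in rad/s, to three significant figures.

ω = 7.41 rad/s
The rod makes angle φ with the slider axis where L sinφ = r sinθ; differentiating, L cosφ·φ̇ = r ω cosθ.
L cosφ = √(L² − r² sin²θ) = 0.18829 m.
|ω_rod| = r ω |cosθ| / √(L² − r² sin²θ) = 0.0406·7.41·0.31399/0.18829 = 0.50168 rad/s.

0.502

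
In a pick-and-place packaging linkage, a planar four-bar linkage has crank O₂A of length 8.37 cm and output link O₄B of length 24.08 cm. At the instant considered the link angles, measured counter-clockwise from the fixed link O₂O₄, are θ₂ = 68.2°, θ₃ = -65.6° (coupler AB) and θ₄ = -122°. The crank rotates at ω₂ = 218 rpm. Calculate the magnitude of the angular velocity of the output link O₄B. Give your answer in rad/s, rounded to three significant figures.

ω₂ = 22.83 rad/s (from 218 rpm).
Differentiating the loop-closure r₂e^{iθ₂}+r₃e^{iθ₃}=r₁+r₄e^{iθ₄} gives r₂ω₂e^{iθ₂}+r₃ω₃e^{iθ₃}=r₄ω₄e^{iθ₄}.
Eliminating the other unknown: ω₄ = r₂ω₂ sin(θ₂−θ₃) / [r₄ sin(θ₄−θ₃)].
Numerator sine = +0.72176; denominator sine = -0.83292.
Result = 0.0837·22.83·(+0.72176) / (0.2408·(-0.83292)) = -6.8761 rad/s; magnitude 6.8761 rad/s.

6.88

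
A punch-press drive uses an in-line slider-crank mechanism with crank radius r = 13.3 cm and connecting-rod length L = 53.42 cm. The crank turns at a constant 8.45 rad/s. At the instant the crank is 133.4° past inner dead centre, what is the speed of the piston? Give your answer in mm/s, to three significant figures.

675

ω = 8.45 rad/s
For an in-line slider-crank, x = r cosθ + √(L² − r² sin²θ), so v = −rω sinθ·[1 + r cosθ/√(L² − r² sin²θ)].
With r = 0.133 m, L = 0.5342 m, θ = 133.4°: √(L² − r² sin²θ) = 0.52539 m.
v = −0.133·8.45·0.72657·[1 + 0.133·-0.68709/0.52539] = -0.67453 m/s.
|v| = 0.67453 m/s = 674.53 mm/s.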